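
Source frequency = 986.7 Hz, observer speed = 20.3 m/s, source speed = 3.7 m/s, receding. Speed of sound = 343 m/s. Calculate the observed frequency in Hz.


Given values:
  f_s = 986.7 Hz, v_o = 20.3 m/s, v_s = 3.7 m/s
  Direction: receding
Formula: f_o = f_s * (c - v_o) / (c + v_s)
Numerator: c - v_o = 343 - 20.3 = 322.7
Denominator: c + v_s = 343 + 3.7 = 346.7
f_o = 986.7 * 322.7 / 346.7 = 918.4

918.4 Hz


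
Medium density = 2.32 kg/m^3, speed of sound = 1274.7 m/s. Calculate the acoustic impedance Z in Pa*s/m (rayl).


Given values:
  rho = 2.32 kg/m^3
  c = 1274.7 m/s
Formula: Z = rho * c
Z = 2.32 * 1274.7
Z = 2957.3

2957.3 rayl


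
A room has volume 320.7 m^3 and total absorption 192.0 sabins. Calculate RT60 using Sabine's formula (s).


Given values:
  V = 320.7 m^3
  A = 192.0 sabins
Formula: RT60 = 0.161 * V / A
Numerator: 0.161 * 320.7 = 51.6327
RT60 = 51.6327 / 192.0 = 0.269

0.269 s


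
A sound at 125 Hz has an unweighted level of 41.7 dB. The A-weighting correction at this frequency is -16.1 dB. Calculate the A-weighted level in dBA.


Given values:
  SPL = 41.7 dB
  A-weighting at 125 Hz = -16.1 dB
Formula: L_A = SPL + A_weight
L_A = 41.7 + (-16.1)
L_A = 25.6

25.6 dBA


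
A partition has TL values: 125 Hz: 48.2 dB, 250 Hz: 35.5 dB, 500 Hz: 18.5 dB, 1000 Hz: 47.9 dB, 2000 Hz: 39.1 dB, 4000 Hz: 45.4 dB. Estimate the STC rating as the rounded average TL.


Given TL values at each frequency:
  125 Hz: 48.2 dB
  250 Hz: 35.5 dB
  500 Hz: 18.5 dB
  1000 Hz: 47.9 dB
  2000 Hz: 39.1 dB
  4000 Hz: 45.4 dB
Formula: STC ~ round(average of TL values)
Sum = 48.2 + 35.5 + 18.5 + 47.9 + 39.1 + 45.4 = 234.6
Average = 234.6 / 6 = 39.1
Rounded: 39

39


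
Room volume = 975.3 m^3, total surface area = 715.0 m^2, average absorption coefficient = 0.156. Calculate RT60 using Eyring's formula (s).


Given values:
  V = 975.3 m^3, S = 715.0 m^2, alpha = 0.156
Formula: RT60 = 0.161 * V / (-S * ln(1 - alpha))
Compute ln(1 - 0.156) = ln(0.844) = -0.169603
Denominator: -715.0 * -0.169603 = 121.2661
Numerator: 0.161 * 975.3 = 157.0233
RT60 = 157.0233 / 121.2661 = 1.295

1.295 s


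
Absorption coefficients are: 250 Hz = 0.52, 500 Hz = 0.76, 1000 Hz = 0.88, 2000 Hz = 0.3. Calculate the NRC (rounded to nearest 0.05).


Given values:
  a_250 = 0.52, a_500 = 0.76
  a_1000 = 0.88, a_2000 = 0.3
Formula: NRC = (a250 + a500 + a1000 + a2000) / 4
Sum = 0.52 + 0.76 + 0.88 + 0.3 = 2.46
NRC = 2.46 / 4 = 0.615
Rounded to nearest 0.05: 0.6

0.6


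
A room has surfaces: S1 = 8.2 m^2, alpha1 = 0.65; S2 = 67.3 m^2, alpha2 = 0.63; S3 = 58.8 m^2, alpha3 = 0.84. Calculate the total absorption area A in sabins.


Given surfaces:
  Surface 1: 8.2 * 0.65 = 5.33
  Surface 2: 67.3 * 0.63 = 42.399
  Surface 3: 58.8 * 0.84 = 49.392
Formula: A = sum(Si * alpha_i)
A = 5.33 + 42.399 + 49.392
A = 97.12

97.12 sabins


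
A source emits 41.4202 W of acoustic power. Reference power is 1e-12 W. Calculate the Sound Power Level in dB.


Given values:
  W = 41.4202 W
  W_ref = 1e-12 W
Formula: SWL = 10 * log10(W / W_ref)
Compute ratio: W / W_ref = 41420200000000
Compute log10: log10(41420200000000) = 13.617212
Multiply: SWL = 10 * 13.617212 = 136.17

136.17 dB


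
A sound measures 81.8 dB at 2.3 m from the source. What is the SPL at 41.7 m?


Given values:
  SPL1 = 81.8 dB, r1 = 2.3 m, r2 = 41.7 m
Formula: SPL2 = SPL1 - 20 * log10(r2 / r1)
Compute ratio: r2 / r1 = 41.7 / 2.3 = 18.1304
Compute log10: log10(18.1304) = 1.258407
Compute drop: 20 * 1.258407 = 25.1681
SPL2 = 81.8 - 25.1681 = 56.63

56.63 dB


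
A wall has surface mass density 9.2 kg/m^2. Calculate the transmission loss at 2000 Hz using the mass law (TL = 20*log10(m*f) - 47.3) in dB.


Given values:
  m = 9.2 kg/m^2, f = 2000 Hz
Formula: TL = 20 * log10(m * f) - 47.3
Compute m * f = 9.2 * 2000 = 18400.0
Compute log10(18400.0) = 4.264818
Compute 20 * 4.264818 = 85.2964
TL = 85.2964 - 47.3 = 38.0

38.0 dB


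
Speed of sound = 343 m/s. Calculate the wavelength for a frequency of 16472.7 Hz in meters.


Given values:
  c = 343 m/s, f = 16472.7 Hz
Formula: lambda = c / f
lambda = 343 / 16472.7
lambda = 0.0208

0.0208 m


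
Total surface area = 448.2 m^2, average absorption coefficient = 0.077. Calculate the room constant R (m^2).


Given values:
  S = 448.2 m^2, alpha = 0.077
Formula: R = S * alpha / (1 - alpha)
Numerator: 448.2 * 0.077 = 34.5114
Denominator: 1 - 0.077 = 0.923
R = 34.5114 / 0.923 = 37.39

37.39 m^2


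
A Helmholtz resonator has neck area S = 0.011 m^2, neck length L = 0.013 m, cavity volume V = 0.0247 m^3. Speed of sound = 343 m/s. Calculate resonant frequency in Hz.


Given values:
  S = 0.011 m^2, L = 0.013 m, V = 0.0247 m^3, c = 343 m/s
Formula: f = (c / (2*pi)) * sqrt(S / (V * L))
Compute V * L = 0.0247 * 0.013 = 0.0003211
Compute S / (V * L) = 0.011 / 0.0003211 = 34.2572
Compute sqrt(34.2572) = 5.852965
Compute c / (2*pi) = 343 / 6.283185 = 54.590148
f = 54.590148 * 5.852965 = 319.51

319.51 Hz


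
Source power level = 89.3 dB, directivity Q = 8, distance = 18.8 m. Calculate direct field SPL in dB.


Given values:
  Lw = 89.3 dB, Q = 8, r = 18.8 m
Formula: SPL = Lw + 10 * log10(Q / (4 * pi * r^2))
Compute 4 * pi * r^2 = 4 * pi * 18.8^2 = 4441.458
Compute Q / denom = 8 / 4441.458 = 0.00180121
Compute 10 * log10(0.00180121) = -27.4444
SPL = 89.3 + (-27.4444) = 61.86

61.86 dB


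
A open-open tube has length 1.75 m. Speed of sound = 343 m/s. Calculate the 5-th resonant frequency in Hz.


Given values:
  Tube type: open-open, L = 1.75 m, c = 343 m/s, n = 5
Formula: f_n = n * c / (2 * L)
Compute 2 * L = 2 * 1.75 = 3.5
f = 5 * 343 / 3.5
f = 490.0

490.0 Hz


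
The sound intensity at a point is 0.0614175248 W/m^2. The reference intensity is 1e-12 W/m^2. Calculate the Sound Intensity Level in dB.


Given values:
  I = 0.0614175248 W/m^2
  I_ref = 1e-12 W/m^2
Formula: SIL = 10 * log10(I / I_ref)
Compute ratio: I / I_ref = 61417524800
Compute log10: log10(61417524800) = 10.788292
Multiply: SIL = 10 * 10.788292 = 107.88

107.88 dB


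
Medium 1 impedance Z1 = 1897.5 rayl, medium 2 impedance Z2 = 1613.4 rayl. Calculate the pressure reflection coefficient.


Given values:
  Z1 = 1897.5 rayl, Z2 = 1613.4 rayl
Formula: R = (Z2 - Z1) / (Z2 + Z1)
Numerator: Z2 - Z1 = 1613.4 - 1897.5 = -284.1
Denominator: Z2 + Z1 = 1613.4 + 1897.5 = 3510.9
R = -284.1 / 3510.9 = -0.0809

-0.0809


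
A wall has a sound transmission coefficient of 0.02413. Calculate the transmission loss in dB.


Given values:
  tau = 0.02413
Formula: TL = 10 * log10(1 / tau)
Compute 1 / tau = 1 / 0.02413 = 41.4422
Compute log10(41.4422) = 1.617443
TL = 10 * 1.617443 = 16.17

16.17 dB


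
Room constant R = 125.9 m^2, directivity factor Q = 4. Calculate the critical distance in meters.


Given values:
  R = 125.9 m^2, Q = 4
Formula: d_c = 0.141 * sqrt(Q * R)
Compute Q * R = 4 * 125.9 = 503.6
Compute sqrt(503.6) = 22.441
d_c = 0.141 * 22.441 = 3.164

3.164 m


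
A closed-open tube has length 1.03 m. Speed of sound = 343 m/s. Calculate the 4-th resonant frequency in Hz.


Given values:
  Tube type: closed-open, L = 1.03 m, c = 343 m/s, n = 4
Formula: f_n = (2n - 1) * c / (4 * L)
Compute 2n - 1 = 2*4 - 1 = 7
Compute 4 * L = 4 * 1.03 = 4.12
f = 7 * 343 / 4.12
f = 582.77

582.77 Hz


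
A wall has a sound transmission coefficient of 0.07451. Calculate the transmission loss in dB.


Given values:
  tau = 0.07451
Formula: TL = 10 * log10(1 / tau)
Compute 1 / tau = 1 / 0.07451 = 13.421
Compute log10(13.421) = 1.127785
TL = 10 * 1.127785 = 11.28

11.28 dB


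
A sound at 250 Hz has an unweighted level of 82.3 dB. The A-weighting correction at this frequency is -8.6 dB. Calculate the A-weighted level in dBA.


Given values:
  SPL = 82.3 dB
  A-weighting at 250 Hz = -8.6 dB
Formula: L_A = SPL + A_weight
L_A = 82.3 + (-8.6)
L_A = 73.7

73.7 dBA


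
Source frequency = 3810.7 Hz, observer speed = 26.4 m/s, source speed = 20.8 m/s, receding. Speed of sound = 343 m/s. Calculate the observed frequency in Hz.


Given values:
  f_s = 3810.7 Hz, v_o = 26.4 m/s, v_s = 20.8 m/s
  Direction: receding
Formula: f_o = f_s * (c - v_o) / (c + v_s)
Numerator: c - v_o = 343 - 26.4 = 316.6
Denominator: c + v_s = 343 + 20.8 = 363.8
f_o = 3810.7 * 316.6 / 363.8 = 3316.29

3316.29 Hz


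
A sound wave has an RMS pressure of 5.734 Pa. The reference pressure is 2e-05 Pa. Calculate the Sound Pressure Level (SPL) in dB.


Given values:
  p = 5.734 Pa
  p_ref = 2e-05 Pa
Formula: SPL = 20 * log10(p / p_ref)
Compute ratio: p / p_ref = 5.734 / 2e-05 = 286700
Compute log10: log10(286700) = 5.457428
Multiply: SPL = 20 * 5.457428 = 109.15

109.15 dB


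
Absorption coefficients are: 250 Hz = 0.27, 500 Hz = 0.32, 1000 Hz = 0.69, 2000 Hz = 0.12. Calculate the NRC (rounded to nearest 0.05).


Given values:
  a_250 = 0.27, a_500 = 0.32
  a_1000 = 0.69, a_2000 = 0.12
Formula: NRC = (a250 + a500 + a1000 + a2000) / 4
Sum = 0.27 + 0.32 + 0.69 + 0.12 = 1.4
NRC = 1.4 / 4 = 0.35
Rounded to nearest 0.05: 0.35

0.35


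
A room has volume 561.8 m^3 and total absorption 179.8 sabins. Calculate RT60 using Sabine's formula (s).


Given values:
  V = 561.8 m^3
  A = 179.8 sabins
Formula: RT60 = 0.161 * V / A
Numerator: 0.161 * 561.8 = 90.4498
RT60 = 90.4498 / 179.8 = 0.503

0.503 s


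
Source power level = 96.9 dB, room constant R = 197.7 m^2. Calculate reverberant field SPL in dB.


Given values:
  Lw = 96.9 dB, R = 197.7 m^2
Formula: SPL = Lw + 10 * log10(4 / R)
Compute 4 / R = 4 / 197.7 = 0.020233
Compute 10 * log10(0.020233) = -16.9394
SPL = 96.9 + (-16.9394) = 79.96

79.96 dB


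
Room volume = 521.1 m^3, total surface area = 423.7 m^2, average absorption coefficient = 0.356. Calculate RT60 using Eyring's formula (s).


Given values:
  V = 521.1 m^3, S = 423.7 m^2, alpha = 0.356
Formula: RT60 = 0.161 * V / (-S * ln(1 - alpha))
Compute ln(1 - 0.356) = ln(0.644) = -0.440057
Denominator: -423.7 * -0.440057 = 186.4522
Numerator: 0.161 * 521.1 = 83.8971
RT60 = 83.8971 / 186.4522 = 0.45

0.45 s


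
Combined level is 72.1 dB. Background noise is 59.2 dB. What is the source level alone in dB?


Given values:
  L_total = 72.1 dB, L_bg = 59.2 dB
Formula: L_source = 10 * log10(10^(L_total/10) - 10^(L_bg/10))
Convert to linear:
  10^(72.1/10) = 16218100.9736
  10^(59.2/10) = 831763.7711
Difference: 16218100.9736 - 831763.7711 = 15386337.2025
L_source = 10 * log10(15386337.2025) = 71.87

71.87 dB


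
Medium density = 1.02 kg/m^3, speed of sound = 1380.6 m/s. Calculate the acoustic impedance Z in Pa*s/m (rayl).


Given values:
  rho = 1.02 kg/m^3
  c = 1380.6 m/s
Formula: Z = rho * c
Z = 1.02 * 1380.6
Z = 1408.21

1408.21 rayl


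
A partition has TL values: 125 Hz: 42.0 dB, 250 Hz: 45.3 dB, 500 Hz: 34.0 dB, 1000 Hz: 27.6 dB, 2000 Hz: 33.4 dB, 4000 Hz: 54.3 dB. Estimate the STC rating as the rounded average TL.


Given TL values at each frequency:
  125 Hz: 42.0 dB
  250 Hz: 45.3 dB
  500 Hz: 34.0 dB
  1000 Hz: 27.6 dB
  2000 Hz: 33.4 dB
  4000 Hz: 54.3 dB
Formula: STC ~ round(average of TL values)
Sum = 42.0 + 45.3 + 34.0 + 27.6 + 33.4 + 54.3 = 236.6
Average = 236.6 / 6 = 39.43
Rounded: 39

39


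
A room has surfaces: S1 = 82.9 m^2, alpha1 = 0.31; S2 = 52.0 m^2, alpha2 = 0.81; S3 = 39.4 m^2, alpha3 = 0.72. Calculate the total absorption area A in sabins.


Given surfaces:
  Surface 1: 82.9 * 0.31 = 25.699
  Surface 2: 52.0 * 0.81 = 42.12
  Surface 3: 39.4 * 0.72 = 28.368
Formula: A = sum(Si * alpha_i)
A = 25.699 + 42.12 + 28.368
A = 96.19

96.19 sabins


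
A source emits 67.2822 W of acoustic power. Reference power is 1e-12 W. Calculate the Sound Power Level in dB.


Given values:
  W = 67.2822 W
  W_ref = 1e-12 W
Formula: SWL = 10 * log10(W / W_ref)
Compute ratio: W / W_ref = 67282200000000
Compute log10: log10(67282200000000) = 13.8279
Multiply: SWL = 10 * 13.8279 = 138.28

138.28 dB


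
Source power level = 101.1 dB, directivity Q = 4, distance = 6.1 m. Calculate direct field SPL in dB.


Given values:
  Lw = 101.1 dB, Q = 4, r = 6.1 m
Formula: SPL = Lw + 10 * log10(Q / (4 * pi * r^2))
Compute 4 * pi * r^2 = 4 * pi * 6.1^2 = 467.5947
Compute Q / denom = 4 / 467.5947 = 0.00855442
Compute 10 * log10(0.00855442) = -20.6781
SPL = 101.1 + (-20.6781) = 80.42

80.42 dB


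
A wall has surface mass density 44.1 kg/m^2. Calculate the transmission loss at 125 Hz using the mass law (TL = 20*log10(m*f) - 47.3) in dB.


Given values:
  m = 44.1 kg/m^2, f = 125 Hz
Formula: TL = 20 * log10(m * f) - 47.3
Compute m * f = 44.1 * 125 = 5512.5
Compute log10(5512.5) = 3.741349
Compute 20 * 3.741349 = 74.827
TL = 74.827 - 47.3 = 27.53

27.53 dB


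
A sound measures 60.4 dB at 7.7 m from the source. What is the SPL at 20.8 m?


Given values:
  SPL1 = 60.4 dB, r1 = 7.7 m, r2 = 20.8 m
Formula: SPL2 = SPL1 - 20 * log10(r2 / r1)
Compute ratio: r2 / r1 = 20.8 / 7.7 = 2.7013
Compute log10: log10(2.7013) = 0.431573
Compute drop: 20 * 0.431573 = 8.6315
SPL2 = 60.4 - 8.6315 = 51.77

51.77 dB


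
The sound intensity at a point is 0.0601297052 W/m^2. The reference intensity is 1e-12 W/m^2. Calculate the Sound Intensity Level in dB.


Given values:
  I = 0.0601297052 W/m^2
  I_ref = 1e-12 W/m^2
Formula: SIL = 10 * log10(I / I_ref)
Compute ratio: I / I_ref = 60129705200
Compute log10: log10(60129705200) = 10.779089
Multiply: SIL = 10 * 10.779089 = 107.79

107.79 dB


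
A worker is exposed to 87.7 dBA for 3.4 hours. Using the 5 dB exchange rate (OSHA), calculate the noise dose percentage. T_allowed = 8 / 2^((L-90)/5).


Given values:
  L = 87.7 dBA, T = 3.4 hours
Formula: T_allowed = 8 / 2^((L - 90) / 5)
Compute exponent: (87.7 - 90) / 5 = -0.46
Compute 2^(-0.46) = 0.726986
T_allowed = 8 / 0.726986 = 11.004338 hours
Dose = (T / T_allowed) * 100
Dose = (3.4 / 11.004338) * 100 = 30.9

30.9 %


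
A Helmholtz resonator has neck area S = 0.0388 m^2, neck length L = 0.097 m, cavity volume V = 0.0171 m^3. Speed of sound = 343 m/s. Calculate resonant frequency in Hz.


Given values:
  S = 0.0388 m^2, L = 0.097 m, V = 0.0171 m^3, c = 343 m/s
Formula: f = (c / (2*pi)) * sqrt(S / (V * L))
Compute V * L = 0.0171 * 0.097 = 0.0016587
Compute S / (V * L) = 0.0388 / 0.0016587 = 23.3918
Compute sqrt(23.3918) = 4.836507
Compute c / (2*pi) = 343 / 6.283185 = 54.590148
f = 54.590148 * 4.836507 = 264.03

264.03 Hz


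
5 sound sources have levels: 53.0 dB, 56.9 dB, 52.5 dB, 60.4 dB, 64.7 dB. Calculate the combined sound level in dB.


Formula: L_total = 10 * log10( sum(10^(Li/10)) )
  Source 1: 10^(53.0/10) = 199526.2315
  Source 2: 10^(56.9/10) = 489778.8194
  Source 3: 10^(52.5/10) = 177827.941
  Source 4: 10^(60.4/10) = 1096478.1961
  Source 5: 10^(64.7/10) = 2951209.2267
Sum of linear values = 4914820.4147
L_total = 10 * log10(4914820.4147) = 66.92

66.92 dB


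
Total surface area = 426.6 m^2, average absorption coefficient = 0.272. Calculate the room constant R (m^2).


Given values:
  S = 426.6 m^2, alpha = 0.272
Formula: R = S * alpha / (1 - alpha)
Numerator: 426.6 * 0.272 = 116.0352
Denominator: 1 - 0.272 = 0.728
R = 116.0352 / 0.728 = 159.39

159.39 m^2


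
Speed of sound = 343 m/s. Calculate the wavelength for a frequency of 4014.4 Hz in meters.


Given values:
  c = 343 m/s, f = 4014.4 Hz
Formula: lambda = c / f
lambda = 343 / 4014.4
lambda = 0.0854

0.0854 m


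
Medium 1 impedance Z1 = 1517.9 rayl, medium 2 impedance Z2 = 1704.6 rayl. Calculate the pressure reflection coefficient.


Given values:
  Z1 = 1517.9 rayl, Z2 = 1704.6 rayl
Formula: R = (Z2 - Z1) / (Z2 + Z1)
Numerator: Z2 - Z1 = 1704.6 - 1517.9 = 186.7
Denominator: Z2 + Z1 = 1704.6 + 1517.9 = 3222.5
R = 186.7 / 3222.5 = 0.0579

0.0579


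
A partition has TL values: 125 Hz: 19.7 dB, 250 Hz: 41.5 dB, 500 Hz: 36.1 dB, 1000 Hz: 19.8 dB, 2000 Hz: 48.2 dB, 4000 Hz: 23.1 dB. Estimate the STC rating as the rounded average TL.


Given TL values at each frequency:
  125 Hz: 19.7 dB
  250 Hz: 41.5 dB
  500 Hz: 36.1 dB
  1000 Hz: 19.8 dB
  2000 Hz: 48.2 dB
  4000 Hz: 23.1 dB
Formula: STC ~ round(average of TL values)
Sum = 19.7 + 41.5 + 36.1 + 19.8 + 48.2 + 23.1 = 188.4
Average = 188.4 / 6 = 31.4
Rounded: 31

31


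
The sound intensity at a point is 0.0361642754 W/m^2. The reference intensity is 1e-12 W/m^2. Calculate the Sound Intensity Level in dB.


Given values:
  I = 0.0361642754 W/m^2
  I_ref = 1e-12 W/m^2
Formula: SIL = 10 * log10(I / I_ref)
Compute ratio: I / I_ref = 36164275400
Compute log10: log10(36164275400) = 10.55828
Multiply: SIL = 10 * 10.55828 = 105.58

105.58 dB


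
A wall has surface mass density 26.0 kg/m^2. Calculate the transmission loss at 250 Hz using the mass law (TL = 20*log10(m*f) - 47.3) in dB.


Given values:
  m = 26.0 kg/m^2, f = 250 Hz
Formula: TL = 20 * log10(m * f) - 47.3
Compute m * f = 26.0 * 250 = 6500.0
Compute log10(6500.0) = 3.812913
Compute 20 * 3.812913 = 76.2583
TL = 76.2583 - 47.3 = 28.96

28.96 dB


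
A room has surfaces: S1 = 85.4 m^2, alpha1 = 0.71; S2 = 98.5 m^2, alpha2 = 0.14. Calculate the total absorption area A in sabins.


Given surfaces:
  Surface 1: 85.4 * 0.71 = 60.634
  Surface 2: 98.5 * 0.14 = 13.79
Formula: A = sum(Si * alpha_i)
A = 60.634 + 13.79
A = 74.42

74.42 sabins


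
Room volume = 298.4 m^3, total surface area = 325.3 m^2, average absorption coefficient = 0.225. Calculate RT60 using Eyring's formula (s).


Given values:
  V = 298.4 m^3, S = 325.3 m^2, alpha = 0.225
Formula: RT60 = 0.161 * V / (-S * ln(1 - alpha))
Compute ln(1 - 0.225) = ln(0.775) = -0.254892
Denominator: -325.3 * -0.254892 = 82.9164
Numerator: 0.161 * 298.4 = 48.0424
RT60 = 48.0424 / 82.9164 = 0.579

0.579 s


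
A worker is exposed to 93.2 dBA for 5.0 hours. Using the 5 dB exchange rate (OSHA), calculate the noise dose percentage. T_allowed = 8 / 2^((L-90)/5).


Given values:
  L = 93.2 dBA, T = 5.0 hours
Formula: T_allowed = 8 / 2^((L - 90) / 5)
Compute exponent: (93.2 - 90) / 5 = 0.64
Compute 2^(0.64) = 1.558329
T_allowed = 8 / 1.558329 = 5.133704 hours
Dose = (T / T_allowed) * 100
Dose = (5.0 / 5.133704) * 100 = 97.4

97.4 %


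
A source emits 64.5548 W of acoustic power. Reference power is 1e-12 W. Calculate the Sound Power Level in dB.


Given values:
  W = 64.5548 W
  W_ref = 1e-12 W
Formula: SWL = 10 * log10(W / W_ref)
Compute ratio: W / W_ref = 64554800000000
Compute log10: log10(64554800000000) = 13.809929
Multiply: SWL = 10 * 13.809929 = 138.1

138.1 dB


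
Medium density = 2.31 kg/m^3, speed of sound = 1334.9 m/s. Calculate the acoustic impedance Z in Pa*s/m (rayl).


Given values:
  rho = 2.31 kg/m^3
  c = 1334.9 m/s
Formula: Z = rho * c
Z = 2.31 * 1334.9
Z = 3083.62

3083.62 rayl


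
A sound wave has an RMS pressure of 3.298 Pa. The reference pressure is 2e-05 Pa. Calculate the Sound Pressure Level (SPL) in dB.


Given values:
  p = 3.298 Pa
  p_ref = 2e-05 Pa
Formula: SPL = 20 * log10(p / p_ref)
Compute ratio: p / p_ref = 3.298 / 2e-05 = 164900
Compute log10: log10(164900) = 5.217221
Multiply: SPL = 20 * 5.217221 = 104.34

104.34 dB


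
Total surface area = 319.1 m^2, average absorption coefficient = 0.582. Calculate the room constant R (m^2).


Given values:
  S = 319.1 m^2, alpha = 0.582
Formula: R = S * alpha / (1 - alpha)
Numerator: 319.1 * 0.582 = 185.7162
Denominator: 1 - 0.582 = 0.418
R = 185.7162 / 0.418 = 444.3

444.3 m^2


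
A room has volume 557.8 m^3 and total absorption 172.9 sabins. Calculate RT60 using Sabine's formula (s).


Given values:
  V = 557.8 m^3
  A = 172.9 sabins
Formula: RT60 = 0.161 * V / A
Numerator: 0.161 * 557.8 = 89.8058
RT60 = 89.8058 / 172.9 = 0.519

0.519 s


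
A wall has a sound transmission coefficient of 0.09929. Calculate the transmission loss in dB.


Given values:
  tau = 0.09929
Formula: TL = 10 * log10(1 / tau)
Compute 1 / tau = 1 / 0.09929 = 10.0715
Compute log10(10.0715) = 1.003094
TL = 10 * 1.003094 = 10.03

10.03 dB


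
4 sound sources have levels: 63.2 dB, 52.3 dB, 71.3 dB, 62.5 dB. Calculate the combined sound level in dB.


Formula: L_total = 10 * log10( sum(10^(Li/10)) )
  Source 1: 10^(63.2/10) = 2089296.1309
  Source 2: 10^(52.3/10) = 169824.3652
  Source 3: 10^(71.3/10) = 13489628.8259
  Source 4: 10^(62.5/10) = 1778279.41
Sum of linear values = 17527028.732
L_total = 10 * log10(17527028.732) = 72.44

72.44 dB


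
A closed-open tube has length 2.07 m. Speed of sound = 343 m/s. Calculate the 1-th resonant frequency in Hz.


Given values:
  Tube type: closed-open, L = 2.07 m, c = 343 m/s, n = 1
Formula: f_n = (2n - 1) * c / (4 * L)
Compute 2n - 1 = 2*1 - 1 = 1
Compute 4 * L = 4 * 2.07 = 8.28
f = 1 * 343 / 8.28
f = 41.43

41.43 Hz


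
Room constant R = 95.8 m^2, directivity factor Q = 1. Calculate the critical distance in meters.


Given values:
  R = 95.8 m^2, Q = 1
Formula: d_c = 0.141 * sqrt(Q * R)
Compute Q * R = 1 * 95.8 = 95.8
Compute sqrt(95.8) = 9.7877
d_c = 0.141 * 9.7877 = 1.38

1.38 m


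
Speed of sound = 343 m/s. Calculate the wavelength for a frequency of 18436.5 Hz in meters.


Given values:
  c = 343 m/s, f = 18436.5 Hz
Formula: lambda = c / f
lambda = 343 / 18436.5
lambda = 0.0186

0.0186 m


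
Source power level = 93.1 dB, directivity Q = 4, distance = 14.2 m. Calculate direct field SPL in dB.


Given values:
  Lw = 93.1 dB, Q = 4, r = 14.2 m
Formula: SPL = Lw + 10 * log10(Q / (4 * pi * r^2))
Compute 4 * pi * r^2 = 4 * pi * 14.2^2 = 2533.883
Compute Q / denom = 4 / 2533.883 = 0.0015786
Compute 10 * log10(0.0015786) = -28.0173
SPL = 93.1 + (-28.0173) = 65.08

65.08 dB


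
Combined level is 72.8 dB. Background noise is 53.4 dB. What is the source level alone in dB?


Given values:
  L_total = 72.8 dB, L_bg = 53.4 dB
Formula: L_source = 10 * log10(10^(L_total/10) - 10^(L_bg/10))
Convert to linear:
  10^(72.8/10) = 19054607.1796
  10^(53.4/10) = 218776.1624
Difference: 19054607.1796 - 218776.1624 = 18835831.0172
L_source = 10 * log10(18835831.0172) = 72.75

72.75 dB


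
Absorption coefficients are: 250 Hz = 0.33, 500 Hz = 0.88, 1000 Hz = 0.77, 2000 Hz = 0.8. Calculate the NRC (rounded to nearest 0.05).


Given values:
  a_250 = 0.33, a_500 = 0.88
  a_1000 = 0.77, a_2000 = 0.8
Formula: NRC = (a250 + a500 + a1000 + a2000) / 4
Sum = 0.33 + 0.88 + 0.77 + 0.8 = 2.78
NRC = 2.78 / 4 = 0.695
Rounded to nearest 0.05: 0.7

0.7


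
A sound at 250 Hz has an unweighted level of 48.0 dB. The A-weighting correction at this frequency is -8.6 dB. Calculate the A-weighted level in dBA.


Given values:
  SPL = 48.0 dB
  A-weighting at 250 Hz = -8.6 dB
Formula: L_A = SPL + A_weight
L_A = 48.0 + (-8.6)
L_A = 39.4

39.4 dBA


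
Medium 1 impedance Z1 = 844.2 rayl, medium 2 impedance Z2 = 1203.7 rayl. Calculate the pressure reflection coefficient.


Given values:
  Z1 = 844.2 rayl, Z2 = 1203.7 rayl
Formula: R = (Z2 - Z1) / (Z2 + Z1)
Numerator: Z2 - Z1 = 1203.7 - 844.2 = 359.5
Denominator: Z2 + Z1 = 1203.7 + 844.2 = 2047.9
R = 359.5 / 2047.9 = 0.1755

0.1755


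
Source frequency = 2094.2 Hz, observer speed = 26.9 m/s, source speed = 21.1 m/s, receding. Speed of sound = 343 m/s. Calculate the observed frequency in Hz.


Given values:
  f_s = 2094.2 Hz, v_o = 26.9 m/s, v_s = 21.1 m/s
  Direction: receding
Formula: f_o = f_s * (c - v_o) / (c + v_s)
Numerator: c - v_o = 343 - 26.9 = 316.1
Denominator: c + v_s = 343 + 21.1 = 364.1
f_o = 2094.2 * 316.1 / 364.1 = 1818.12

1818.12 Hz


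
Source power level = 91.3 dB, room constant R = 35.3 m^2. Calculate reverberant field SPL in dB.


Given values:
  Lw = 91.3 dB, R = 35.3 m^2
Formula: SPL = Lw + 10 * log10(4 / R)
Compute 4 / R = 4 / 35.3 = 0.113314
Compute 10 * log10(0.113314) = -9.4572
SPL = 91.3 + (-9.4572) = 81.84

81.84 dB


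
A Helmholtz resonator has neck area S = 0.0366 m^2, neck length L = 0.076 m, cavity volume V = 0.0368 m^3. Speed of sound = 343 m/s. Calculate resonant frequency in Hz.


Given values:
  S = 0.0366 m^2, L = 0.076 m, V = 0.0368 m^3, c = 343 m/s
Formula: f = (c / (2*pi)) * sqrt(S / (V * L))
Compute V * L = 0.0368 * 0.076 = 0.0027968
Compute S / (V * L) = 0.0366 / 0.0027968 = 13.0864
Compute sqrt(13.0864) = 3.617513
Compute c / (2*pi) = 343 / 6.283185 = 54.590148
f = 54.590148 * 3.617513 = 197.48

197.48 Hz


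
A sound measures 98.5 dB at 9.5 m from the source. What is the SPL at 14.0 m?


Given values:
  SPL1 = 98.5 dB, r1 = 9.5 m, r2 = 14.0 m
Formula: SPL2 = SPL1 - 20 * log10(r2 / r1)
Compute ratio: r2 / r1 = 14.0 / 9.5 = 1.4737
Compute log10: log10(1.4737) = 0.168409
Compute drop: 20 * 0.168409 = 3.3682
SPL2 = 98.5 - 3.3682 = 95.13

95.13 dB


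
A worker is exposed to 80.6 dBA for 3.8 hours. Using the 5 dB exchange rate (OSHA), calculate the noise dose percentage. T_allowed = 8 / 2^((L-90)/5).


Given values:
  L = 80.6 dBA, T = 3.8 hours
Formula: T_allowed = 8 / 2^((L - 90) / 5)
Compute exponent: (80.6 - 90) / 5 = -1.88
Compute 2^(-1.88) = 0.271684
T_allowed = 8 / 0.271684 = 29.445974 hours
Dose = (T / T_allowed) * 100
Dose = (3.8 / 29.445974) * 100 = 12.9

12.9 %


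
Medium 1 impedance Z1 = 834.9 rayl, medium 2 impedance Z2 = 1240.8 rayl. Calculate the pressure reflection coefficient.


Given values:
  Z1 = 834.9 rayl, Z2 = 1240.8 rayl
Formula: R = (Z2 - Z1) / (Z2 + Z1)
Numerator: Z2 - Z1 = 1240.8 - 834.9 = 405.9
Denominator: Z2 + Z1 = 1240.8 + 834.9 = 2075.7
R = 405.9 / 2075.7 = 0.1955

0.1955


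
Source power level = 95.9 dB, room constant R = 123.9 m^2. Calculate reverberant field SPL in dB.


Given values:
  Lw = 95.9 dB, R = 123.9 m^2
Formula: SPL = Lw + 10 * log10(4 / R)
Compute 4 / R = 4 / 123.9 = 0.032284
Compute 10 * log10(0.032284) = -14.9101
SPL = 95.9 + (-14.9101) = 80.99

80.99 dB


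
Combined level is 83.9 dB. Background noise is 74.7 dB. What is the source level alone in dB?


Given values:
  L_total = 83.9 dB, L_bg = 74.7 dB
Formula: L_source = 10 * log10(10^(L_total/10) - 10^(L_bg/10))
Convert to linear:
  10^(83.9/10) = 245470891.5685
  10^(74.7/10) = 29512092.2667
Difference: 245470891.5685 - 29512092.2667 = 215958799.3018
L_source = 10 * log10(215958799.3018) = 83.34

83.34 dB


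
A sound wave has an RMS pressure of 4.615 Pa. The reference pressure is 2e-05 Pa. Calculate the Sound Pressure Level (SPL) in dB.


Given values:
  p = 4.615 Pa
  p_ref = 2e-05 Pa
Formula: SPL = 20 * log10(p / p_ref)
Compute ratio: p / p_ref = 4.615 / 2e-05 = 230750
Compute log10: log10(230750) = 5.363142
Multiply: SPL = 20 * 5.363142 = 107.26

107.26 dB


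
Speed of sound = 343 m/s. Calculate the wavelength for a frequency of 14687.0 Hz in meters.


Given values:
  c = 343 m/s, f = 14687.0 Hz
Formula: lambda = c / f
lambda = 343 / 14687.0
lambda = 0.0234

0.0234 m


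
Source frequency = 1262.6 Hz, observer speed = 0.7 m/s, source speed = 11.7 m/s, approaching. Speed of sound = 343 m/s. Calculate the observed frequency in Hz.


Given values:
  f_s = 1262.6 Hz, v_o = 0.7 m/s, v_s = 11.7 m/s
  Direction: approaching
Formula: f_o = f_s * (c + v_o) / (c - v_s)
Numerator: c + v_o = 343 + 0.7 = 343.7
Denominator: c - v_s = 343 - 11.7 = 331.3
f_o = 1262.6 * 343.7 / 331.3 = 1309.86

1309.86 Hz


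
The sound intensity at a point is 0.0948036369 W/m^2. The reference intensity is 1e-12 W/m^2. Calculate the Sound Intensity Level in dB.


Given values:
  I = 0.0948036369 W/m^2
  I_ref = 1e-12 W/m^2
Formula: SIL = 10 * log10(I / I_ref)
Compute ratio: I / I_ref = 94803636900
Compute log10: log10(94803636900) = 10.976825
Multiply: SIL = 10 * 10.976825 = 109.77

109.77 dB


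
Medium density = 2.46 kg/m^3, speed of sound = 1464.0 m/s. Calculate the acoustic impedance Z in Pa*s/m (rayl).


Given values:
  rho = 2.46 kg/m^3
  c = 1464.0 m/s
Formula: Z = rho * c
Z = 2.46 * 1464.0
Z = 3601.44

3601.44 rayl


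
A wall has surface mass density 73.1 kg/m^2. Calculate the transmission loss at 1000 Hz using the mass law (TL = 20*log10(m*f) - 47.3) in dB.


Given values:
  m = 73.1 kg/m^2, f = 1000 Hz
Formula: TL = 20 * log10(m * f) - 47.3
Compute m * f = 73.1 * 1000 = 73100.0
Compute log10(73100.0) = 4.863917
Compute 20 * 4.863917 = 97.2783
TL = 97.2783 - 47.3 = 49.98

49.98 dB


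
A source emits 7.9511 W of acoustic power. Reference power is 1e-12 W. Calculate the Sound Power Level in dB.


Given values:
  W = 7.9511 W
  W_ref = 1e-12 W
Formula: SWL = 10 * log10(W / W_ref)
Compute ratio: W / W_ref = 7951100000000
Compute log10: log10(7951100000000) = 12.900427
Multiply: SWL = 10 * 12.900427 = 129.0

129.0 dB


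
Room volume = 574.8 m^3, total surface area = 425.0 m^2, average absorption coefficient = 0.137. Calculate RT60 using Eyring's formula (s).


Given values:
  V = 574.8 m^3, S = 425.0 m^2, alpha = 0.137
Formula: RT60 = 0.161 * V / (-S * ln(1 - alpha))
Compute ln(1 - 0.137) = ln(0.863) = -0.147341
Denominator: -425.0 * -0.147341 = 62.6199
Numerator: 0.161 * 574.8 = 92.5428
RT60 = 92.5428 / 62.6199 = 1.478

1.478 s


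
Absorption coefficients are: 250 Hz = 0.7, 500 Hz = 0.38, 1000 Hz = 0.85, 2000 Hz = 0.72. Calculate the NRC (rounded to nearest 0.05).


Given values:
  a_250 = 0.7, a_500 = 0.38
  a_1000 = 0.85, a_2000 = 0.72
Formula: NRC = (a250 + a500 + a1000 + a2000) / 4
Sum = 0.7 + 0.38 + 0.85 + 0.72 = 2.65
NRC = 2.65 / 4 = 0.6625
Rounded to nearest 0.05: 0.65

0.65


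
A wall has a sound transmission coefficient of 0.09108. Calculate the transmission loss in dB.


Given values:
  tau = 0.09108
Formula: TL = 10 * log10(1 / tau)
Compute 1 / tau = 1 / 0.09108 = 10.9794
Compute log10(10.9794) = 1.040579
TL = 10 * 1.040579 = 10.41

10.41 dB


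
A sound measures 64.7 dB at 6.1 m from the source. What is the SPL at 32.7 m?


Given values:
  SPL1 = 64.7 dB, r1 = 6.1 m, r2 = 32.7 m
Formula: SPL2 = SPL1 - 20 * log10(r2 / r1)
Compute ratio: r2 / r1 = 32.7 / 6.1 = 5.3607
Compute log10: log10(5.3607) = 0.729222
Compute drop: 20 * 0.729222 = 14.5844
SPL2 = 64.7 - 14.5844 = 50.12

50.12 dB


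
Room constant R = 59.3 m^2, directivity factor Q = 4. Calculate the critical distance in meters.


Given values:
  R = 59.3 m^2, Q = 4
Formula: d_c = 0.141 * sqrt(Q * R)
Compute Q * R = 4 * 59.3 = 237.2
Compute sqrt(237.2) = 15.4013
d_c = 0.141 * 15.4013 = 2.172

2.172 m


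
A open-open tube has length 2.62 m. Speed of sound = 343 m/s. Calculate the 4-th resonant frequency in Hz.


Given values:
  Tube type: open-open, L = 2.62 m, c = 343 m/s, n = 4
Formula: f_n = n * c / (2 * L)
Compute 2 * L = 2 * 2.62 = 5.24
f = 4 * 343 / 5.24
f = 261.83

261.83 Hz


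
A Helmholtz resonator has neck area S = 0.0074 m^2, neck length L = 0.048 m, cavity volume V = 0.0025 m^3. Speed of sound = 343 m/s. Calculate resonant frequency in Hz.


Given values:
  S = 0.0074 m^2, L = 0.048 m, V = 0.0025 m^3, c = 343 m/s
Formula: f = (c / (2*pi)) * sqrt(S / (V * L))
Compute V * L = 0.0025 * 0.048 = 0.00012
Compute S / (V * L) = 0.0074 / 0.00012 = 61.6667
Compute sqrt(61.6667) = 7.852815
Compute c / (2*pi) = 343 / 6.283185 = 54.590148
f = 54.590148 * 7.852815 = 428.69

428.69 Hz


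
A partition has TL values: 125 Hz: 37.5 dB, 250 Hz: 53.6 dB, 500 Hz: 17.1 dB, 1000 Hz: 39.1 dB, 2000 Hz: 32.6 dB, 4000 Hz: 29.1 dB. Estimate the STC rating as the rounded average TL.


Given TL values at each frequency:
  125 Hz: 37.5 dB
  250 Hz: 53.6 dB
  500 Hz: 17.1 dB
  1000 Hz: 39.1 dB
  2000 Hz: 32.6 dB
  4000 Hz: 29.1 dB
Formula: STC ~ round(average of TL values)
Sum = 37.5 + 53.6 + 17.1 + 39.1 + 32.6 + 29.1 = 209.0
Average = 209.0 / 6 = 34.83
Rounded: 35

35


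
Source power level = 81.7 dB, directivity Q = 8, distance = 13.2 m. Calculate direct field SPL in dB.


Given values:
  Lw = 81.7 dB, Q = 8, r = 13.2 m
Formula: SPL = Lw + 10 * log10(Q / (4 * pi * r^2))
Compute 4 * pi * r^2 = 4 * pi * 13.2^2 = 2189.5644
Compute Q / denom = 8 / 2189.5644 = 0.00365369
Compute 10 * log10(0.00365369) = -24.3727
SPL = 81.7 + (-24.3727) = 57.33

57.33 dB


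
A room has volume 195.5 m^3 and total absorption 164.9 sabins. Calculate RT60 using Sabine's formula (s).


Given values:
  V = 195.5 m^3
  A = 164.9 sabins
Formula: RT60 = 0.161 * V / A
Numerator: 0.161 * 195.5 = 31.4755
RT60 = 31.4755 / 164.9 = 0.191

0.191 s


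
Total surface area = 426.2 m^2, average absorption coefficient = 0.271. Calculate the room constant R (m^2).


Given values:
  S = 426.2 m^2, alpha = 0.271
Formula: R = S * alpha / (1 - alpha)
Numerator: 426.2 * 0.271 = 115.5002
Denominator: 1 - 0.271 = 0.729
R = 115.5002 / 0.729 = 158.44

158.44 m^2


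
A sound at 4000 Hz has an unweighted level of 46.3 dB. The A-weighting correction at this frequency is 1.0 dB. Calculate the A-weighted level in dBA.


Given values:
  SPL = 46.3 dB
  A-weighting at 4000 Hz = 1.0 dB
Formula: L_A = SPL + A_weight
L_A = 46.3 + (1.0)
L_A = 47.3

47.3 dBA


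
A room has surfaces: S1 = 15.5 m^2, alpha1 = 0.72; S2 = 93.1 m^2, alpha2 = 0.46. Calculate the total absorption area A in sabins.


Given surfaces:
  Surface 1: 15.5 * 0.72 = 11.16
  Surface 2: 93.1 * 0.46 = 42.826
Formula: A = sum(Si * alpha_i)
A = 11.16 + 42.826
A = 53.99

53.99 sabins


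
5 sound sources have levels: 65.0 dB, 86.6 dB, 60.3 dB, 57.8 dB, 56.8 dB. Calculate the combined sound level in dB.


Formula: L_total = 10 * log10( sum(10^(Li/10)) )
  Source 1: 10^(65.0/10) = 3162277.6602
  Source 2: 10^(86.6/10) = 457088189.6149
  Source 3: 10^(60.3/10) = 1071519.3052
  Source 4: 10^(57.8/10) = 602559.5861
  Source 5: 10^(56.8/10) = 478630.0923
Sum of linear values = 462403176.2587
L_total = 10 * log10(462403176.2587) = 86.65

86.65 dB


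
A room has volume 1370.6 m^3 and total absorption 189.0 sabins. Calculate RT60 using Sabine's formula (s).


Given values:
  V = 1370.6 m^3
  A = 189.0 sabins
Formula: RT60 = 0.161 * V / A
Numerator: 0.161 * 1370.6 = 220.6666
RT60 = 220.6666 / 189.0 = 1.168

1.168 s


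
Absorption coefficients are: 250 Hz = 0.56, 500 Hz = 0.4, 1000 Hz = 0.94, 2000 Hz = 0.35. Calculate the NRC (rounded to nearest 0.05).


Given values:
  a_250 = 0.56, a_500 = 0.4
  a_1000 = 0.94, a_2000 = 0.35
Formula: NRC = (a250 + a500 + a1000 + a2000) / 4
Sum = 0.56 + 0.4 + 0.94 + 0.35 = 2.25
NRC = 2.25 / 4 = 0.5625
Rounded to nearest 0.05: 0.55

0.55


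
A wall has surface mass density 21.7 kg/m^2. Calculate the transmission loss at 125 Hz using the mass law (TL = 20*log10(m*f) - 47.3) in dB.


Given values:
  m = 21.7 kg/m^2, f = 125 Hz
Formula: TL = 20 * log10(m * f) - 47.3
Compute m * f = 21.7 * 125 = 2712.5
Compute log10(2712.5) = 3.43337
Compute 20 * 3.43337 = 68.6674
TL = 68.6674 - 47.3 = 21.37

21.37 dB


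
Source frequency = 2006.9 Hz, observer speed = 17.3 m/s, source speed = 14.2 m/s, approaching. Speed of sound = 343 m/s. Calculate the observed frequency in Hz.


Given values:
  f_s = 2006.9 Hz, v_o = 17.3 m/s, v_s = 14.2 m/s
  Direction: approaching
Formula: f_o = f_s * (c + v_o) / (c - v_s)
Numerator: c + v_o = 343 + 17.3 = 360.3
Denominator: c - v_s = 343 - 14.2 = 328.8
f_o = 2006.9 * 360.3 / 328.8 = 2199.17

2199.17 Hz


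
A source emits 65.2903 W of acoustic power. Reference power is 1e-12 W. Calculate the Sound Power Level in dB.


Given values:
  W = 65.2903 W
  W_ref = 1e-12 W
Formula: SWL = 10 * log10(W / W_ref)
Compute ratio: W / W_ref = 65290300000000
Compute log10: log10(65290300000000) = 13.814849
Multiply: SWL = 10 * 13.814849 = 138.15

138.15 dB


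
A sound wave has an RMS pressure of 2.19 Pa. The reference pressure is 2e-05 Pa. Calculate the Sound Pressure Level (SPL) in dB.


Given values:
  p = 2.19 Pa
  p_ref = 2e-05 Pa
Formula: SPL = 20 * log10(p / p_ref)
Compute ratio: p / p_ref = 2.19 / 2e-05 = 109500
Compute log10: log10(109500) = 5.039414
Multiply: SPL = 20 * 5.039414 = 100.79

100.79 dB


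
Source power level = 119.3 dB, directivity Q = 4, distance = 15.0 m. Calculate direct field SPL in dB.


Given values:
  Lw = 119.3 dB, Q = 4, r = 15.0 m
Formula: SPL = Lw + 10 * log10(Q / (4 * pi * r^2))
Compute 4 * pi * r^2 = 4 * pi * 15.0^2 = 2827.4334
Compute Q / denom = 4 / 2827.4334 = 0.00141471
Compute 10 * log10(0.00141471) = -28.4933
SPL = 119.3 + (-28.4933) = 90.81

90.81 dB


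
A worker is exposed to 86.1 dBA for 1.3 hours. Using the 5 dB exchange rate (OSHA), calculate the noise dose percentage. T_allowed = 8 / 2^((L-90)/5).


Given values:
  L = 86.1 dBA, T = 1.3 hours
Formula: T_allowed = 8 / 2^((L - 90) / 5)
Compute exponent: (86.1 - 90) / 5 = -0.78
Compute 2^(-0.78) = 0.582367
T_allowed = 8 / 0.582367 = 13.737042 hours
Dose = (T / T_allowed) * 100
Dose = (1.3 / 13.737042) * 100 = 9.46

9.46 %


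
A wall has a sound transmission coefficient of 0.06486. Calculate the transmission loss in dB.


Given values:
  tau = 0.06486
Formula: TL = 10 * log10(1 / tau)
Compute 1 / tau = 1 / 0.06486 = 15.4178
Compute log10(15.4178) = 1.188022
TL = 10 * 1.188022 = 11.88

11.88 dB


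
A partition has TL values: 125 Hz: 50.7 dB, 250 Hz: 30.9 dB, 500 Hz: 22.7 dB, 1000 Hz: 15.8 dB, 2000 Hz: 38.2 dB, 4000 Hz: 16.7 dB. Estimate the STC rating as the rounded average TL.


Given TL values at each frequency:
  125 Hz: 50.7 dB
  250 Hz: 30.9 dB
  500 Hz: 22.7 dB
  1000 Hz: 15.8 dB
  2000 Hz: 38.2 dB
  4000 Hz: 16.7 dB
Formula: STC ~ round(average of TL values)
Sum = 50.7 + 30.9 + 22.7 + 15.8 + 38.2 + 16.7 = 175.0
Average = 175.0 / 6 = 29.17
Rounded: 29

29


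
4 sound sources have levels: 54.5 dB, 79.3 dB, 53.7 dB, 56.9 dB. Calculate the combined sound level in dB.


Formula: L_total = 10 * log10( sum(10^(Li/10)) )
  Source 1: 10^(54.5/10) = 281838.2931
  Source 2: 10^(79.3/10) = 85113803.8202
  Source 3: 10^(53.7/10) = 234422.8815
  Source 4: 10^(56.9/10) = 489778.8194
Sum of linear values = 86119843.8142
L_total = 10 * log10(86119843.8142) = 79.35

79.35 dB


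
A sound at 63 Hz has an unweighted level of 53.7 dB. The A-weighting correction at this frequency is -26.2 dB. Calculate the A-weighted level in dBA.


Given values:
  SPL = 53.7 dB
  A-weighting at 63 Hz = -26.2 dB
Formula: L_A = SPL + A_weight
L_A = 53.7 + (-26.2)
L_A = 27.5

27.5 dBA


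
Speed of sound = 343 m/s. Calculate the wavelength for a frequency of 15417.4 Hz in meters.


Given values:
  c = 343 m/s, f = 15417.4 Hz
Formula: lambda = c / f
lambda = 343 / 15417.4
lambda = 0.0222

0.0222 m


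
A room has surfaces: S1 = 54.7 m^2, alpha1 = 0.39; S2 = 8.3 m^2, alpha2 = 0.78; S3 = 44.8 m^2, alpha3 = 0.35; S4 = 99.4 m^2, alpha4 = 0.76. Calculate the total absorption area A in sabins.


Given surfaces:
  Surface 1: 54.7 * 0.39 = 21.333
  Surface 2: 8.3 * 0.78 = 6.474
  Surface 3: 44.8 * 0.35 = 15.68
  Surface 4: 99.4 * 0.76 = 75.544
Formula: A = sum(Si * alpha_i)
A = 21.333 + 6.474 + 15.68 + 75.544
A = 119.03

119.03 sabins


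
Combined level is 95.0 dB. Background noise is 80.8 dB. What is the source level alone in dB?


Given values:
  L_total = 95.0 dB, L_bg = 80.8 dB
Formula: L_source = 10 * log10(10^(L_total/10) - 10^(L_bg/10))
Convert to linear:
  10^(95.0/10) = 3162277660.1684
  10^(80.8/10) = 120226443.4617
Difference: 3162277660.1684 - 120226443.4617 = 3042051216.7067
L_source = 10 * log10(3042051216.7067) = 94.83

94.83 dB


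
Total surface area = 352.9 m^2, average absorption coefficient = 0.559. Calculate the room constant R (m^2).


Given values:
  S = 352.9 m^2, alpha = 0.559
Formula: R = S * alpha / (1 - alpha)
Numerator: 352.9 * 0.559 = 197.2711
Denominator: 1 - 0.559 = 0.441
R = 197.2711 / 0.441 = 447.33

447.33 m^2


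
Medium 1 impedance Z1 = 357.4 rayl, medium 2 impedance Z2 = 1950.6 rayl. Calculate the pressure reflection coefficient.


Given values:
  Z1 = 357.4 rayl, Z2 = 1950.6 rayl
Formula: R = (Z2 - Z1) / (Z2 + Z1)
Numerator: Z2 - Z1 = 1950.6 - 357.4 = 1593.2
Denominator: Z2 + Z1 = 1950.6 + 357.4 = 2308.0
R = 1593.2 / 2308.0 = 0.6903

0.6903


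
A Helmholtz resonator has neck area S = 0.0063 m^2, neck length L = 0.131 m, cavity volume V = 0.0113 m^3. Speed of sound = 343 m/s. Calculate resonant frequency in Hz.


Given values:
  S = 0.0063 m^2, L = 0.131 m, V = 0.0113 m^3, c = 343 m/s
Formula: f = (c / (2*pi)) * sqrt(S / (V * L))
Compute V * L = 0.0113 * 0.131 = 0.0014803
Compute S / (V * L) = 0.0063 / 0.0014803 = 4.2559
Compute sqrt(4.2559) = 2.062983
Compute c / (2*pi) = 343 / 6.283185 = 54.590148
f = 54.590148 * 2.062983 = 112.62

112.62 Hz
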